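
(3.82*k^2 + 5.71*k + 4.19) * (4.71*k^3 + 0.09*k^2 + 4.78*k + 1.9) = 17.9922*k^5 + 27.2379*k^4 + 38.5084*k^3 + 34.9289*k^2 + 30.8772*k + 7.961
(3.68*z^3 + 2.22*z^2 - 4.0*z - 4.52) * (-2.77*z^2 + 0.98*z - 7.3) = -10.1936*z^5 - 2.543*z^4 - 13.6084*z^3 - 7.6056*z^2 + 24.7704*z + 32.996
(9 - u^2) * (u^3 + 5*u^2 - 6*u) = -u^5 - 5*u^4 + 15*u^3 + 45*u^2 - 54*u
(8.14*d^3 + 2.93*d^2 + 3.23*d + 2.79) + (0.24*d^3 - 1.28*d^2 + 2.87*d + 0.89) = 8.38*d^3 + 1.65*d^2 + 6.1*d + 3.68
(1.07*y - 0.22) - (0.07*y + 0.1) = 1.0*y - 0.32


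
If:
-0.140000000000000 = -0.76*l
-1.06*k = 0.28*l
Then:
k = -0.05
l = 0.18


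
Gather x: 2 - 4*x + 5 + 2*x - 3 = 4 - 2*x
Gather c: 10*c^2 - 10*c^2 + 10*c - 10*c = 0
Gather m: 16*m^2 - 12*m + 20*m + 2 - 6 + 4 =16*m^2 + 8*m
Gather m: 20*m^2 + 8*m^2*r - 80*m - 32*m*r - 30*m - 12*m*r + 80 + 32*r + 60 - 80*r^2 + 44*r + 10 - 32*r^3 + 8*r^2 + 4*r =m^2*(8*r + 20) + m*(-44*r - 110) - 32*r^3 - 72*r^2 + 80*r + 150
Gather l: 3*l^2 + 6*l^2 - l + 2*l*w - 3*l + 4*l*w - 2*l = 9*l^2 + l*(6*w - 6)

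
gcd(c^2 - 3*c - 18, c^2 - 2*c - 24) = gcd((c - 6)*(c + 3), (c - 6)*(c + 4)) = c - 6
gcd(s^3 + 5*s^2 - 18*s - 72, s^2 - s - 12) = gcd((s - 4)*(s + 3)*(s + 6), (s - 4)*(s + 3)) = s^2 - s - 12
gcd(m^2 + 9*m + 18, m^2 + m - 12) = 1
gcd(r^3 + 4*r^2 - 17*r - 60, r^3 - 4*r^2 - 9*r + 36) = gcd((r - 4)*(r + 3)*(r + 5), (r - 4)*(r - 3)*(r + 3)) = r^2 - r - 12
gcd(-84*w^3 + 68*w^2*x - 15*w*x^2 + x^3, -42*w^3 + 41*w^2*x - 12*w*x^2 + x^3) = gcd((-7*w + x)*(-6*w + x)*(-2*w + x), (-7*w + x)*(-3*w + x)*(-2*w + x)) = 14*w^2 - 9*w*x + x^2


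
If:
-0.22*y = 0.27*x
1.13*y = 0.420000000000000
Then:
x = -0.30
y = 0.37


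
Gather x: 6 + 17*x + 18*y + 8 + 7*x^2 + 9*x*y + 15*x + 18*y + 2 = 7*x^2 + x*(9*y + 32) + 36*y + 16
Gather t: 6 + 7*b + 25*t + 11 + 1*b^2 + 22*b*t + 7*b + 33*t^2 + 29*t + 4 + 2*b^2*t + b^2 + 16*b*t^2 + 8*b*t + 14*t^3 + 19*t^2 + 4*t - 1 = 2*b^2 + 14*b + 14*t^3 + t^2*(16*b + 52) + t*(2*b^2 + 30*b + 58) + 20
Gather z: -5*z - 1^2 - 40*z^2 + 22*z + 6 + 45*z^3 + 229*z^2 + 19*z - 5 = 45*z^3 + 189*z^2 + 36*z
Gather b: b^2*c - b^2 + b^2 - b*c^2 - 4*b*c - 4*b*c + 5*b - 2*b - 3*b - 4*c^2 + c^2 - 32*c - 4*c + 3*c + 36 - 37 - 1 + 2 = b^2*c + b*(-c^2 - 8*c) - 3*c^2 - 33*c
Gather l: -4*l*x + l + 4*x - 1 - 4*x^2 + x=l*(1 - 4*x) - 4*x^2 + 5*x - 1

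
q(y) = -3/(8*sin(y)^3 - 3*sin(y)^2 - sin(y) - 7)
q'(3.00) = 0.08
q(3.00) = 0.42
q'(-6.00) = -0.04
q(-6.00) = 0.41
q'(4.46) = -0.08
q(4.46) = 0.19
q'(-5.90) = 0.01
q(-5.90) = 0.41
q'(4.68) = -0.01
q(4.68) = 0.18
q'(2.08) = -0.75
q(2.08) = 0.62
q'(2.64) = -0.08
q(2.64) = 0.41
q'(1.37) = 0.87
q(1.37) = 0.90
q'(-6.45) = 0.04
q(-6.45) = 0.43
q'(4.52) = -0.06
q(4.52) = 0.18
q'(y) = -3*(-24*sin(y)^2*cos(y) + 6*sin(y)*cos(y) + cos(y))/(8*sin(y)^3 - 3*sin(y)^2 - sin(y) - 7)^2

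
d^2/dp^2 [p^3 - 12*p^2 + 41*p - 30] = 6*p - 24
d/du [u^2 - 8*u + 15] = 2*u - 8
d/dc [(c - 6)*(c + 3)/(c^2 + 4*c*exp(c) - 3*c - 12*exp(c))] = (-(c - 6)*(c + 3)*(4*c*exp(c) + 2*c - 8*exp(c) - 3) + (2*c - 3)*(c^2 + 4*c*exp(c) - 3*c - 12*exp(c)))/(c^2 + 4*c*exp(c) - 3*c - 12*exp(c))^2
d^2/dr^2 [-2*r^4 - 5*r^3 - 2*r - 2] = 6*r*(-4*r - 5)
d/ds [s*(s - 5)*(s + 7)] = 3*s^2 + 4*s - 35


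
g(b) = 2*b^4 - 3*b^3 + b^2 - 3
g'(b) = 8*b^3 - 9*b^2 + 2*b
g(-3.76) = 570.35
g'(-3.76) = -560.02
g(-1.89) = 46.35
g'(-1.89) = -89.94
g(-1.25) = 9.30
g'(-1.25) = -32.19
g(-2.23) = 84.70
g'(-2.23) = -137.93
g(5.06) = 945.03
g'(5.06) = 816.12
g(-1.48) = 18.51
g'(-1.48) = -48.61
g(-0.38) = -2.65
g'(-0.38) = -2.50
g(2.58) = 40.75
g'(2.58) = 82.64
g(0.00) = -3.00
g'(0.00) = 0.00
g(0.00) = -3.00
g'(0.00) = 0.00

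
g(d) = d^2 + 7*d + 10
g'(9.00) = 25.00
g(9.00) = 154.00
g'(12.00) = 31.00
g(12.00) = 238.00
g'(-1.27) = 4.46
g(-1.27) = 2.72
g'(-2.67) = 1.66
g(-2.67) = -1.56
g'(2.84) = 12.68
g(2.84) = 37.95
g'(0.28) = 7.56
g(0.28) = 12.04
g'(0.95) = 8.90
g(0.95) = 17.55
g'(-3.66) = -0.32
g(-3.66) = -2.22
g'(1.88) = 10.76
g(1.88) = 26.69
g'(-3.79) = -0.58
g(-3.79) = -2.17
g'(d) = 2*d + 7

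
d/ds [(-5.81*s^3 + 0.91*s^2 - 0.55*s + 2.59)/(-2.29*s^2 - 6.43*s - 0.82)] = (13.3049*s^4 + 74.7166*s^3 + 7.1818*s^2 + 10.3698*s + 17.1047)/(5.2441*s^4 + 29.4494*s^3 + 45.1005*s^2 + 10.5452*s + 0.6724)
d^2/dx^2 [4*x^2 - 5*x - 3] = 8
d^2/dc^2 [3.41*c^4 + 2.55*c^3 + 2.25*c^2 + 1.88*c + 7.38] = 40.92*c^2 + 15.3*c + 4.5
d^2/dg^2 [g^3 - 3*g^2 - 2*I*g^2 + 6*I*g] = 6*g - 6 - 4*I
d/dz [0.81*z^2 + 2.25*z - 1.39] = 1.62*z + 2.25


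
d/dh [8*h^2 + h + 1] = 16*h + 1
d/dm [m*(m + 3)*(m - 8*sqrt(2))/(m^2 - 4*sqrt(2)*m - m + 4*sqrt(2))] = (m*(m + 3)*(m - 8*sqrt(2))*(-2*m + 1 + 4*sqrt(2)) + (m*(m + 3) + m*(m - 8*sqrt(2)) + (m + 3)*(m - 8*sqrt(2)))*(m^2 - 4*sqrt(2)*m - m + 4*sqrt(2)))/(m^2 - 4*sqrt(2)*m - m + 4*sqrt(2))^2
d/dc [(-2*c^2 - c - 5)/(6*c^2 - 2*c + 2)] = (5*c^2 + 26*c - 6)/(2*(9*c^4 - 6*c^3 + 7*c^2 - 2*c + 1))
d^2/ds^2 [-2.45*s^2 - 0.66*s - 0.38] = -4.90000000000000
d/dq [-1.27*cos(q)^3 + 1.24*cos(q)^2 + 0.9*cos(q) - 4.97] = (3.81*cos(q)^2 - 2.48*cos(q) - 0.9)*sin(q)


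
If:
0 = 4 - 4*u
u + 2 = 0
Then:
No Solution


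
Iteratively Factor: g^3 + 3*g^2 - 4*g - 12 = (g - 2)*(g^2 + 5*g + 6) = (g - 2)*(g + 3)*(g + 2)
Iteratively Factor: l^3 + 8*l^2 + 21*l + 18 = (l + 2)*(l^2 + 6*l + 9) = (l + 2)*(l + 3)*(l + 3)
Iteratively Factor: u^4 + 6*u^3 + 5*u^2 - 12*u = (u + 3)*(u^3 + 3*u^2 - 4*u) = u*(u + 3)*(u^2 + 3*u - 4) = u*(u - 1)*(u + 3)*(u + 4)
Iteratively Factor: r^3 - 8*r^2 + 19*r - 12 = (r - 1)*(r^2 - 7*r + 12) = (r - 3)*(r - 1)*(r - 4)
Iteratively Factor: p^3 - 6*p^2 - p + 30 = (p - 5)*(p^2 - p - 6) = (p - 5)*(p - 3)*(p + 2)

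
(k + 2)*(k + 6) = k^2 + 8*k + 12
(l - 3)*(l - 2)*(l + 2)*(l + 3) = l^4 - 13*l^2 + 36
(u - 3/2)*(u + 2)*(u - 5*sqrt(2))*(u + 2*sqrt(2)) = u^4 - 3*sqrt(2)*u^3 + u^3/2 - 23*u^2 - 3*sqrt(2)*u^2/2 - 10*u + 9*sqrt(2)*u + 60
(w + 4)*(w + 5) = w^2 + 9*w + 20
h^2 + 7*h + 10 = (h + 2)*(h + 5)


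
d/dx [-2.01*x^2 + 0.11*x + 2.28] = 0.11 - 4.02*x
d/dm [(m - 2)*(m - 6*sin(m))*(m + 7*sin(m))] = (2 - m)*(m + 7*sin(m))*(6*cos(m) - 1) + (m - 2)*(m - 6*sin(m))*(7*cos(m) + 1) + (m - 6*sin(m))*(m + 7*sin(m))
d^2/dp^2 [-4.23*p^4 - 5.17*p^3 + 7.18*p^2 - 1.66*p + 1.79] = -50.76*p^2 - 31.02*p + 14.36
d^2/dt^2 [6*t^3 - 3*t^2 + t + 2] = 36*t - 6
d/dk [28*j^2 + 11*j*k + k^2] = 11*j + 2*k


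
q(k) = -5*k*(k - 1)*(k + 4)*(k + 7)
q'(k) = -5*k*(k - 1)*(k + 4) - 5*k*(k - 1)*(k + 7) - 5*k*(k + 4)*(k + 7) - 5*(k - 1)*(k + 4)*(k + 7) = -20*k^3 - 150*k^2 - 170*k + 140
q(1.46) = -155.11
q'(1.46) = -490.18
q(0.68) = 39.11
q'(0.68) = -51.25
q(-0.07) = -10.20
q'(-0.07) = 151.17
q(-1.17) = -209.45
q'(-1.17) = 165.60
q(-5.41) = 388.72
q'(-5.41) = -163.71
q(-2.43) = -299.01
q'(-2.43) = -45.66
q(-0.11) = -16.36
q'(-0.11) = 156.91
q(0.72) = 36.73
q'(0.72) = -67.62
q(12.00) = -200640.00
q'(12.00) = -58060.00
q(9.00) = -74880.00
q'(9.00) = -28120.00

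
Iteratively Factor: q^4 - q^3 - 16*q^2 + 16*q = (q + 4)*(q^3 - 5*q^2 + 4*q) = (q - 4)*(q + 4)*(q^2 - q) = q*(q - 4)*(q + 4)*(q - 1)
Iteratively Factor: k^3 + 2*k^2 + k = (k)*(k^2 + 2*k + 1) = k*(k + 1)*(k + 1)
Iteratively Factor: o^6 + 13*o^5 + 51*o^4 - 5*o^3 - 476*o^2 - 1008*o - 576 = (o + 4)*(o^5 + 9*o^4 + 15*o^3 - 65*o^2 - 216*o - 144) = (o + 1)*(o + 4)*(o^4 + 8*o^3 + 7*o^2 - 72*o - 144) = (o + 1)*(o + 4)^2*(o^3 + 4*o^2 - 9*o - 36) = (o + 1)*(o + 4)^3*(o^2 - 9) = (o + 1)*(o + 3)*(o + 4)^3*(o - 3)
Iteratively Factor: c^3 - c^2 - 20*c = (c + 4)*(c^2 - 5*c) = (c - 5)*(c + 4)*(c)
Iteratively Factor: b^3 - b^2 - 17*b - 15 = (b + 1)*(b^2 - 2*b - 15) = (b - 5)*(b + 1)*(b + 3)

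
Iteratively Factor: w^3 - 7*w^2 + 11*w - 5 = (w - 5)*(w^2 - 2*w + 1) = (w - 5)*(w - 1)*(w - 1)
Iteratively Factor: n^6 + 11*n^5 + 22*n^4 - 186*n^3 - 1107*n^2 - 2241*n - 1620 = (n + 3)*(n^5 + 8*n^4 - 2*n^3 - 180*n^2 - 567*n - 540) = (n + 3)^2*(n^4 + 5*n^3 - 17*n^2 - 129*n - 180) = (n - 5)*(n + 3)^2*(n^3 + 10*n^2 + 33*n + 36) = (n - 5)*(n + 3)^3*(n^2 + 7*n + 12) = (n - 5)*(n + 3)^3*(n + 4)*(n + 3)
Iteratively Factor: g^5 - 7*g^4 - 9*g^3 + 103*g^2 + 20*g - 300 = (g - 2)*(g^4 - 5*g^3 - 19*g^2 + 65*g + 150) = (g - 5)*(g - 2)*(g^3 - 19*g - 30) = (g - 5)*(g - 2)*(g + 3)*(g^2 - 3*g - 10) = (g - 5)*(g - 2)*(g + 2)*(g + 3)*(g - 5)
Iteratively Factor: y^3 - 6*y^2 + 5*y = (y - 5)*(y^2 - y) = (y - 5)*(y - 1)*(y)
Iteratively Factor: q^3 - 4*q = (q + 2)*(q^2 - 2*q) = (q - 2)*(q + 2)*(q)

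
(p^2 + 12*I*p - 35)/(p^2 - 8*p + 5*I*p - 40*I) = (p + 7*I)/(p - 8)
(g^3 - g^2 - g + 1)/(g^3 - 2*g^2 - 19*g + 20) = (g^2 - 1)/(g^2 - g - 20)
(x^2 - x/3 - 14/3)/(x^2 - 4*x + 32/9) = 3*(3*x^2 - x - 14)/(9*x^2 - 36*x + 32)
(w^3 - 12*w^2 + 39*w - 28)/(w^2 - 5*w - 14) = (w^2 - 5*w + 4)/(w + 2)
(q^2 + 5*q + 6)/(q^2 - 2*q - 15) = (q + 2)/(q - 5)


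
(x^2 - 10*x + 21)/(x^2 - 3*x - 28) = (x - 3)/(x + 4)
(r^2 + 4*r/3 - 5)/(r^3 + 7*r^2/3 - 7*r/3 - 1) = (3*r - 5)/(3*r^2 - 2*r - 1)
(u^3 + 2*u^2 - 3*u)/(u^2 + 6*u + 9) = u*(u - 1)/(u + 3)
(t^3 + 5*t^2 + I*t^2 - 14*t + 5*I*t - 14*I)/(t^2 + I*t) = t + 5 - 14/t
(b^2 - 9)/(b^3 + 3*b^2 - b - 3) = (b - 3)/(b^2 - 1)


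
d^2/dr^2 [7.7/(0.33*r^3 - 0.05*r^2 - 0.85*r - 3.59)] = ((0.77 - 15.246*r)*(-0.33*r^3 + 0.05*r^2 + 0.85*r + 3.59) - 7.7*(-1.98*r^2 + 0.2*r + 1.7)*(-0.99*r^2 + 0.1*r + 0.85))/(-0.33*r^3 + 0.05*r^2 + 0.85*r + 3.59)^3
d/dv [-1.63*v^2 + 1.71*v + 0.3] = 1.71 - 3.26*v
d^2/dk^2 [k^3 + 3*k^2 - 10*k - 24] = 6*k + 6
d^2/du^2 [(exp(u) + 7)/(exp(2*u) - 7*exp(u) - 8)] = (exp(4*u) + 35*exp(3*u) - 99*exp(2*u) + 511*exp(u) - 328)*exp(u)/(exp(6*u) - 21*exp(5*u) + 123*exp(4*u) - 7*exp(3*u) - 984*exp(2*u) - 1344*exp(u) - 512)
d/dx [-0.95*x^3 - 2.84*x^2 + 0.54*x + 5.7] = -2.85*x^2 - 5.68*x + 0.54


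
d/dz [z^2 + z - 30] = 2*z + 1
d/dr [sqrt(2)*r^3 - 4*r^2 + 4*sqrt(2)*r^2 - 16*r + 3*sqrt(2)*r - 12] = 3*sqrt(2)*r^2 - 8*r + 8*sqrt(2)*r - 16 + 3*sqrt(2)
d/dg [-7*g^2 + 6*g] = 6 - 14*g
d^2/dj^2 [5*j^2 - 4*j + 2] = 10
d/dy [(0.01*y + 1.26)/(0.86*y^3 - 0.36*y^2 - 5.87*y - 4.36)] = (-0.0172*y^3 - 3.2472*y^2 + 0.9072*y + 7.3526)/(0.7396*y^6 - 0.6192*y^5 - 9.9668*y^4 - 3.2728*y^3 + 37.5961*y^2 + 51.1864*y + 19.0096)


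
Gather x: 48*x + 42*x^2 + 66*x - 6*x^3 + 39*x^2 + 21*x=-6*x^3 + 81*x^2 + 135*x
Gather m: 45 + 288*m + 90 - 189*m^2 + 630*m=-189*m^2 + 918*m + 135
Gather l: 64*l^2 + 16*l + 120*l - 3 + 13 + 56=64*l^2 + 136*l + 66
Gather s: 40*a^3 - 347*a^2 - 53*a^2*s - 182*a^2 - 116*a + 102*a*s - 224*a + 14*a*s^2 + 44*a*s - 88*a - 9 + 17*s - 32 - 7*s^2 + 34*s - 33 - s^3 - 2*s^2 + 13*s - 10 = 40*a^3 - 529*a^2 - 428*a - s^3 + s^2*(14*a - 9) + s*(-53*a^2 + 146*a + 64) - 84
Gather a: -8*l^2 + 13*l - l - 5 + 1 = -8*l^2 + 12*l - 4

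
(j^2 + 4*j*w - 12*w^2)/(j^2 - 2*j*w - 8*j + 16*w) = (j + 6*w)/(j - 8)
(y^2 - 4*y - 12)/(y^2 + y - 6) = (y^2 - 4*y - 12)/(y^2 + y - 6)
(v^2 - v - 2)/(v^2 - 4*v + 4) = (v + 1)/(v - 2)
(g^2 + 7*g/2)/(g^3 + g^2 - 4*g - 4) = g*(2*g + 7)/(2*(g^3 + g^2 - 4*g - 4))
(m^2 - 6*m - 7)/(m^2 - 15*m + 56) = (m + 1)/(m - 8)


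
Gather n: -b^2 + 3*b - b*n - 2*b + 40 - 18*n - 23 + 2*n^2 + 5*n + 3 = -b^2 + b + 2*n^2 + n*(-b - 13) + 20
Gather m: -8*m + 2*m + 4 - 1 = 3 - 6*m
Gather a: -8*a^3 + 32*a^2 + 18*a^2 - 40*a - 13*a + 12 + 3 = -8*a^3 + 50*a^2 - 53*a + 15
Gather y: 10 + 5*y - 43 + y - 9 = 6*y - 42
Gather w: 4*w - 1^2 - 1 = 4*w - 2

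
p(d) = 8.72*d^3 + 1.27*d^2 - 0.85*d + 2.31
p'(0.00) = -0.85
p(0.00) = 2.31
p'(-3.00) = 226.97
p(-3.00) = -219.15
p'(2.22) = 133.72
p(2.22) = 102.09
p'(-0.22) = -0.14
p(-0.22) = 2.47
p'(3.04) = 248.63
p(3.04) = 256.45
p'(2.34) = 148.34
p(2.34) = 119.00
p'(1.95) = 103.58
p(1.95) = 70.14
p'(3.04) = 248.63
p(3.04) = 256.45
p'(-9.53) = 2350.82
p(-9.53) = -7421.61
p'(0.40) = 4.35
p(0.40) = 2.73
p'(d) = 26.16*d^2 + 2.54*d - 0.85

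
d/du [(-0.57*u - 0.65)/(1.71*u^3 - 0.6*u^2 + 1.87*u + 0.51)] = (1.9494*u^3 + 2.9925*u^2 - 0.78*u + 0.9248)/(2.9241*u^6 - 2.052*u^5 + 6.7554*u^4 - 0.4998*u^3 + 2.8849*u^2 + 1.9074*u + 0.2601)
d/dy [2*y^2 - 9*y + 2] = 4*y - 9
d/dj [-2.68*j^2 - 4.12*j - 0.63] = -5.36*j - 4.12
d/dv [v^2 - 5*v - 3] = 2*v - 5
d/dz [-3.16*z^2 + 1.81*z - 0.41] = 1.81 - 6.32*z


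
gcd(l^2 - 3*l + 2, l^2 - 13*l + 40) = 1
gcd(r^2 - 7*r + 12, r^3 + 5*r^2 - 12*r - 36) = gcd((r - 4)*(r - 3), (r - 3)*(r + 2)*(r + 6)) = r - 3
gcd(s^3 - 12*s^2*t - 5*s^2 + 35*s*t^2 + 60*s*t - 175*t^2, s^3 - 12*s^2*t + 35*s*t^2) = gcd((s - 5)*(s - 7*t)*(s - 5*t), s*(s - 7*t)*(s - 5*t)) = s^2 - 12*s*t + 35*t^2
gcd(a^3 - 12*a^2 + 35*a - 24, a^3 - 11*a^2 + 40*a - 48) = a - 3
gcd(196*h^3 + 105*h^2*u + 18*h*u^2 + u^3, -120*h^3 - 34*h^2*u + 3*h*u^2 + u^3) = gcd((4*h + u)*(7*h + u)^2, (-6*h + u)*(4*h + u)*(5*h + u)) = 4*h + u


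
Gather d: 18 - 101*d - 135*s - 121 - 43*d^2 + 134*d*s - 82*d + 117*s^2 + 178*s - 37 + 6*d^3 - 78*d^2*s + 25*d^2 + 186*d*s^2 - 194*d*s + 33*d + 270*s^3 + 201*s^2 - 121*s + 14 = 6*d^3 + d^2*(-78*s - 18) + d*(186*s^2 - 60*s - 150) + 270*s^3 + 318*s^2 - 78*s - 126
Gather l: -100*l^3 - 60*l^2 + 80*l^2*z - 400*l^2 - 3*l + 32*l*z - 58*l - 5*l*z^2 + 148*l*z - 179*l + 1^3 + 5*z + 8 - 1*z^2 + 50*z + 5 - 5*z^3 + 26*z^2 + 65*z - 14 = -100*l^3 + l^2*(80*z - 460) + l*(-5*z^2 + 180*z - 240) - 5*z^3 + 25*z^2 + 120*z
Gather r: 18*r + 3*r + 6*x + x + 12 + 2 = 21*r + 7*x + 14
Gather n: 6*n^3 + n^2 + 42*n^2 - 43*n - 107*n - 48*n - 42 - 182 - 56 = 6*n^3 + 43*n^2 - 198*n - 280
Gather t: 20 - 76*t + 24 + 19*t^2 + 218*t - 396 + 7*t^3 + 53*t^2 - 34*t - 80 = 7*t^3 + 72*t^2 + 108*t - 432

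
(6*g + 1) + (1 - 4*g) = 2*g + 2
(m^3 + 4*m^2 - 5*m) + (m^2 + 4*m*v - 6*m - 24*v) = m^3 + 5*m^2 + 4*m*v - 11*m - 24*v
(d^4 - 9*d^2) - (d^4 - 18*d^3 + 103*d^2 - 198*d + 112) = 18*d^3 - 112*d^2 + 198*d - 112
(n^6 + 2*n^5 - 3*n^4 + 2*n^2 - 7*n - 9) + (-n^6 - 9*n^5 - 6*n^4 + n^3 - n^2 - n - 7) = -7*n^5 - 9*n^4 + n^3 + n^2 - 8*n - 16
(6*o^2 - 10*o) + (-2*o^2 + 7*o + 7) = 4*o^2 - 3*o + 7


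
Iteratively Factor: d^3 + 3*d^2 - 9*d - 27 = (d + 3)*(d^2 - 9) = (d + 3)^2*(d - 3)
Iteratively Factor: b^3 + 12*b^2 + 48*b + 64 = (b + 4)*(b^2 + 8*b + 16) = (b + 4)^2*(b + 4)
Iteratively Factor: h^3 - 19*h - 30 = (h - 5)*(h^2 + 5*h + 6) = (h - 5)*(h + 3)*(h + 2)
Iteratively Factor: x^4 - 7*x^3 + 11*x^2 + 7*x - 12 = (x - 4)*(x^3 - 3*x^2 - x + 3) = (x - 4)*(x + 1)*(x^2 - 4*x + 3) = (x - 4)*(x - 1)*(x + 1)*(x - 3)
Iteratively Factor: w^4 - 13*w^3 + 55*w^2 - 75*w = (w - 5)*(w^3 - 8*w^2 + 15*w) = (w - 5)^2*(w^2 - 3*w) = w*(w - 5)^2*(w - 3)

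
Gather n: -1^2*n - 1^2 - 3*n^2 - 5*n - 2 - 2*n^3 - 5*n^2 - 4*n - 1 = -2*n^3 - 8*n^2 - 10*n - 4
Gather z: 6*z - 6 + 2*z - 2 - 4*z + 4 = 4*z - 4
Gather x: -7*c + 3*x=-7*c + 3*x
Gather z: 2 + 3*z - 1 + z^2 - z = z^2 + 2*z + 1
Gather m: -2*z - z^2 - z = -z^2 - 3*z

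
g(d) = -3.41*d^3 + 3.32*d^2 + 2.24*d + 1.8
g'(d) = -10.23*d^2 + 6.64*d + 2.24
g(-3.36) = 161.11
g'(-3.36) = -135.56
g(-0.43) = 1.72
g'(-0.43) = -2.51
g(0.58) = 3.55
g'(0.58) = 2.65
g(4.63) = -255.11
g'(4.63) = -186.32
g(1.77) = -2.74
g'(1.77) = -18.06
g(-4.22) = 307.74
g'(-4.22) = -207.96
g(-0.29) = 1.51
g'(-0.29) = -0.55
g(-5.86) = 788.88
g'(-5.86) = -387.96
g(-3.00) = 117.03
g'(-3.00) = -109.75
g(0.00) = 1.80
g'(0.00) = 2.24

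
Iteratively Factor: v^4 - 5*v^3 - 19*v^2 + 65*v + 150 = (v - 5)*(v^3 - 19*v - 30) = (v - 5)^2*(v^2 + 5*v + 6) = (v - 5)^2*(v + 3)*(v + 2)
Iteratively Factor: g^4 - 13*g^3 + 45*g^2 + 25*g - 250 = (g + 2)*(g^3 - 15*g^2 + 75*g - 125) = (g - 5)*(g + 2)*(g^2 - 10*g + 25) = (g - 5)^2*(g + 2)*(g - 5)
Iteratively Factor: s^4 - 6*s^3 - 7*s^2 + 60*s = (s + 3)*(s^3 - 9*s^2 + 20*s) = (s - 4)*(s + 3)*(s^2 - 5*s) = s*(s - 4)*(s + 3)*(s - 5)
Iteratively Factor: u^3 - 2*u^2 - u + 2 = (u - 1)*(u^2 - u - 2) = (u - 1)*(u + 1)*(u - 2)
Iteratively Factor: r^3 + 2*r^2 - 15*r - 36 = (r + 3)*(r^2 - r - 12) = (r - 4)*(r + 3)*(r + 3)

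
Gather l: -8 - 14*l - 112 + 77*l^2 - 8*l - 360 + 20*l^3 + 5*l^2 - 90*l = 20*l^3 + 82*l^2 - 112*l - 480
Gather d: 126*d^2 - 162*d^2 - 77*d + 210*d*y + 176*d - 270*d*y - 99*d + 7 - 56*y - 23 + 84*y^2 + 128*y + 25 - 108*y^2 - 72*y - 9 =-36*d^2 - 60*d*y - 24*y^2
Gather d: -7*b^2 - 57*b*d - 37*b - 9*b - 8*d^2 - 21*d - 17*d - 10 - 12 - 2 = -7*b^2 - 46*b - 8*d^2 + d*(-57*b - 38) - 24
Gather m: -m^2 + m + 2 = -m^2 + m + 2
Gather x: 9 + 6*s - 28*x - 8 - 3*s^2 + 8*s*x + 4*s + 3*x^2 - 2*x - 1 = -3*s^2 + 10*s + 3*x^2 + x*(8*s - 30)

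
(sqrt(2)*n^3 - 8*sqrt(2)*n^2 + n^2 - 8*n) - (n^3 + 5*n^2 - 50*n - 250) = -n^3 + sqrt(2)*n^3 - 8*sqrt(2)*n^2 - 4*n^2 + 42*n + 250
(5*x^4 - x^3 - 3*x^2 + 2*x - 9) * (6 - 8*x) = -40*x^5 + 38*x^4 + 18*x^3 - 34*x^2 + 84*x - 54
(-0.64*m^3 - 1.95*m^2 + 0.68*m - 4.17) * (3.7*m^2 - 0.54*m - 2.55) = -2.368*m^5 - 6.8694*m^4 + 5.201*m^3 - 10.8237*m^2 + 0.5178*m + 10.6335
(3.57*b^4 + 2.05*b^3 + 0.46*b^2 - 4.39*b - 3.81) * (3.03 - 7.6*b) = -27.132*b^5 - 4.7629*b^4 + 2.7155*b^3 + 34.7578*b^2 + 15.6543*b - 11.5443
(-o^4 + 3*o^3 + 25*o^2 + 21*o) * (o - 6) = -o^5 + 9*o^4 + 7*o^3 - 129*o^2 - 126*o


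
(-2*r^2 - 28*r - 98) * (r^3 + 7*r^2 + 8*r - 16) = -2*r^5 - 42*r^4 - 310*r^3 - 878*r^2 - 336*r + 1568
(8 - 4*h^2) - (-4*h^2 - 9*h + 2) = 9*h + 6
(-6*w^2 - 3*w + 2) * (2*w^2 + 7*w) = -12*w^4 - 48*w^3 - 17*w^2 + 14*w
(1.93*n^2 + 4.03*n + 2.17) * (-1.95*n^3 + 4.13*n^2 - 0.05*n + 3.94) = -3.7635*n^5 + 0.112399999999999*n^4 + 12.3159*n^3 + 16.3648*n^2 + 15.7697*n + 8.5498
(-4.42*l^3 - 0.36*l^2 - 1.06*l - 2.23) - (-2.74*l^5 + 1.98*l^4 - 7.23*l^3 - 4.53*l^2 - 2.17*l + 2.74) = 2.74*l^5 - 1.98*l^4 + 2.81*l^3 + 4.17*l^2 + 1.11*l - 4.97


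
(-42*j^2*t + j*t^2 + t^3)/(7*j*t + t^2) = -6*j + t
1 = 1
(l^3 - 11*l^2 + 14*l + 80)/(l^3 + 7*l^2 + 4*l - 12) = (l^2 - 13*l + 40)/(l^2 + 5*l - 6)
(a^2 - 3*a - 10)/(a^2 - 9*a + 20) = (a + 2)/(a - 4)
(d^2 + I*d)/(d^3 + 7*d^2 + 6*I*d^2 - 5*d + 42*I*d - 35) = d/(d^2 + d*(7 + 5*I) + 35*I)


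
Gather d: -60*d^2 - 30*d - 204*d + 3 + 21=-60*d^2 - 234*d + 24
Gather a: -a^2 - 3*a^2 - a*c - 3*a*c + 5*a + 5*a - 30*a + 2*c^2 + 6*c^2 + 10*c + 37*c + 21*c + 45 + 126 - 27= -4*a^2 + a*(-4*c - 20) + 8*c^2 + 68*c + 144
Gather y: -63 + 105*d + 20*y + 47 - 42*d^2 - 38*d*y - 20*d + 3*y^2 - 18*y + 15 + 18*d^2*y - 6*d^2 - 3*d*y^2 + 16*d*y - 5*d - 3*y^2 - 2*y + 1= -48*d^2 - 3*d*y^2 + 80*d + y*(18*d^2 - 22*d)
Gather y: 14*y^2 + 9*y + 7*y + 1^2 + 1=14*y^2 + 16*y + 2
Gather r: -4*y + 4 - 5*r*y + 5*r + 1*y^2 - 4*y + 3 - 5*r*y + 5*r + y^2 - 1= r*(10 - 10*y) + 2*y^2 - 8*y + 6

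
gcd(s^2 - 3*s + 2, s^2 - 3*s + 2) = s^2 - 3*s + 2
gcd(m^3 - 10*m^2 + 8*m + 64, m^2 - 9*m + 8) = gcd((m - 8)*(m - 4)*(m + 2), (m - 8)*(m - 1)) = m - 8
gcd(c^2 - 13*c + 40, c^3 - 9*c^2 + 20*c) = c - 5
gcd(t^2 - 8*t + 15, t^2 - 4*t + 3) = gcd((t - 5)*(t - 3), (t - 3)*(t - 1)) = t - 3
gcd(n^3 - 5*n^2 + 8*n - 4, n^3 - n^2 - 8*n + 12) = n^2 - 4*n + 4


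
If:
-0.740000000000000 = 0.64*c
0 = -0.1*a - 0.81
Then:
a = -8.10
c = -1.16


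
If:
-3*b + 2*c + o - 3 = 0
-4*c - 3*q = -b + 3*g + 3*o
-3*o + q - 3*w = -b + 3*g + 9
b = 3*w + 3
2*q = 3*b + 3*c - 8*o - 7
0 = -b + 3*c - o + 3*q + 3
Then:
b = 650/101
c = 829/101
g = -2906/303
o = 595/101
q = -515/101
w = 347/303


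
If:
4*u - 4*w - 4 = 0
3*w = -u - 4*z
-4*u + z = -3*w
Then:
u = -9/8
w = -17/8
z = 15/8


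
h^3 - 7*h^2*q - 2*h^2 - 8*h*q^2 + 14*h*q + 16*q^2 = (h - 2)*(h - 8*q)*(h + q)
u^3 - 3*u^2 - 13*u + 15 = (u - 5)*(u - 1)*(u + 3)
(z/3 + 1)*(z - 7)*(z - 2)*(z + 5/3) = z^4/3 - 13*z^3/9 - 23*z^2/3 + 61*z/9 + 70/3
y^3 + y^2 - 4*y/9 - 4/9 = (y - 2/3)*(y + 2/3)*(y + 1)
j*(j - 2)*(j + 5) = j^3 + 3*j^2 - 10*j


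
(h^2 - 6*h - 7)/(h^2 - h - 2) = (h - 7)/(h - 2)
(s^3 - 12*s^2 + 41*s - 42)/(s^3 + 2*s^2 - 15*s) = (s^2 - 9*s + 14)/(s*(s + 5))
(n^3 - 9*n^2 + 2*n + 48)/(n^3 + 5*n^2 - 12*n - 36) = (n - 8)/(n + 6)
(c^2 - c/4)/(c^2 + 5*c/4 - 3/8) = 2*c/(2*c + 3)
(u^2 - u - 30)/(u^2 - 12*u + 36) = (u + 5)/(u - 6)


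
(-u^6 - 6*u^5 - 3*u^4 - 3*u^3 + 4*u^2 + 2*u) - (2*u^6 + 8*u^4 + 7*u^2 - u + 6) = -3*u^6 - 6*u^5 - 11*u^4 - 3*u^3 - 3*u^2 + 3*u - 6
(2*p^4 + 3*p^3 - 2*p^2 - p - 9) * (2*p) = 4*p^5 + 6*p^4 - 4*p^3 - 2*p^2 - 18*p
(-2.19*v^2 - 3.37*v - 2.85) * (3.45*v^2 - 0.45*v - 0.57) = -7.5555*v^4 - 10.641*v^3 - 7.0677*v^2 + 3.2034*v + 1.6245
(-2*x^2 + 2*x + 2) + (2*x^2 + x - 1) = 3*x + 1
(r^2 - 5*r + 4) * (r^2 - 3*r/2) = r^4 - 13*r^3/2 + 23*r^2/2 - 6*r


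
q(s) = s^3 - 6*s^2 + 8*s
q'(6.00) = 44.00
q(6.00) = 48.00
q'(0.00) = 8.00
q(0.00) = 0.00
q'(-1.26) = 27.88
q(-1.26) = -21.61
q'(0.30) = 4.67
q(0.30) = 1.89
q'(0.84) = 0.04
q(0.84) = 3.08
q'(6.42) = 54.61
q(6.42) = 68.67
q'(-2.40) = 54.08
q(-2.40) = -67.58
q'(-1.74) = 37.96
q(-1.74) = -37.35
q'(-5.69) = 173.41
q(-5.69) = -424.00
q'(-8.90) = 352.43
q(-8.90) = -1251.43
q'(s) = 3*s^2 - 12*s + 8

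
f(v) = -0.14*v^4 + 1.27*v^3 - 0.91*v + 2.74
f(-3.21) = -51.21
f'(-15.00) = 2746.34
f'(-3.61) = 75.09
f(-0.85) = 2.66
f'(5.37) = 22.24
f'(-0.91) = 2.67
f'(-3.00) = 48.50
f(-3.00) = -40.16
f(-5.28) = -288.21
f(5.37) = 78.10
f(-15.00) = -11357.36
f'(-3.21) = 56.87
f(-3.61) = -77.50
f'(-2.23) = 24.25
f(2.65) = 17.06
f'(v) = -0.56*v^3 + 3.81*v^2 - 0.91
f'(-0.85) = 2.19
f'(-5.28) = 187.74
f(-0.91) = 2.52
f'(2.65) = 15.42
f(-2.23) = -12.78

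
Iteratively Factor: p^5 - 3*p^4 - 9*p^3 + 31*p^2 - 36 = (p + 3)*(p^4 - 6*p^3 + 9*p^2 + 4*p - 12) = (p - 2)*(p + 3)*(p^3 - 4*p^2 + p + 6) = (p - 3)*(p - 2)*(p + 3)*(p^2 - p - 2) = (p - 3)*(p - 2)^2*(p + 3)*(p + 1)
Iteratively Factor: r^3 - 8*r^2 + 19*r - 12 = (r - 3)*(r^2 - 5*r + 4) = (r - 3)*(r - 1)*(r - 4)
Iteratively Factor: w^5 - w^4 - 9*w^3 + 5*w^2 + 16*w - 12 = (w + 2)*(w^4 - 3*w^3 - 3*w^2 + 11*w - 6) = (w - 3)*(w + 2)*(w^3 - 3*w + 2) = (w - 3)*(w + 2)^2*(w^2 - 2*w + 1) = (w - 3)*(w - 1)*(w + 2)^2*(w - 1)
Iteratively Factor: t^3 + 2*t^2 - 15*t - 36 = (t - 4)*(t^2 + 6*t + 9) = (t - 4)*(t + 3)*(t + 3)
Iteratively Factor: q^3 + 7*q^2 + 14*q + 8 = (q + 1)*(q^2 + 6*q + 8) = (q + 1)*(q + 2)*(q + 4)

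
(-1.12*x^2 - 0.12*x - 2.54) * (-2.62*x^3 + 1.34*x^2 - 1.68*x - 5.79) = 2.9344*x^5 - 1.1864*x^4 + 8.3756*x^3 + 3.2828*x^2 + 4.962*x + 14.7066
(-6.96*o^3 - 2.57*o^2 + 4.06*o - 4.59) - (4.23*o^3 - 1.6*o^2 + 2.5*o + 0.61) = -11.19*o^3 - 0.97*o^2 + 1.56*o - 5.2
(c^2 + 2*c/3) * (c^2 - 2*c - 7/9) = c^4 - 4*c^3/3 - 19*c^2/9 - 14*c/27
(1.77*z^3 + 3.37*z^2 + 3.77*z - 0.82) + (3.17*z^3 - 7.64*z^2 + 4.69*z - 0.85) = 4.94*z^3 - 4.27*z^2 + 8.46*z - 1.67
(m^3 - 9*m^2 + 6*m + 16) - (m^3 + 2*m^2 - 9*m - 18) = -11*m^2 + 15*m + 34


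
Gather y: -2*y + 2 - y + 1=3 - 3*y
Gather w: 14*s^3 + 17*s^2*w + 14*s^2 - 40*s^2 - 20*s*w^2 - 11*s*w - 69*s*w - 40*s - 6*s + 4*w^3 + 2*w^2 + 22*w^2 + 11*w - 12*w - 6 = 14*s^3 - 26*s^2 - 46*s + 4*w^3 + w^2*(24 - 20*s) + w*(17*s^2 - 80*s - 1) - 6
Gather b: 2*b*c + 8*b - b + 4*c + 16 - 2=b*(2*c + 7) + 4*c + 14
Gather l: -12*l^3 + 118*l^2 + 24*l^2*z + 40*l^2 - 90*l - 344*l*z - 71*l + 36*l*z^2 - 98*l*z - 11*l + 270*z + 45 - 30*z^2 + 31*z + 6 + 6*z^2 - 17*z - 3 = -12*l^3 + l^2*(24*z + 158) + l*(36*z^2 - 442*z - 172) - 24*z^2 + 284*z + 48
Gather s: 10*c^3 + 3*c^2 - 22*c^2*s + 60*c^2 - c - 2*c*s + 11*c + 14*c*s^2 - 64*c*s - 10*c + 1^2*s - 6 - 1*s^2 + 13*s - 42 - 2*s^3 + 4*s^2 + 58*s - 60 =10*c^3 + 63*c^2 - 2*s^3 + s^2*(14*c + 3) + s*(-22*c^2 - 66*c + 72) - 108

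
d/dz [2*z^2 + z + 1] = 4*z + 1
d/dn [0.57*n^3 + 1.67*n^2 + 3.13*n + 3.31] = 1.71*n^2 + 3.34*n + 3.13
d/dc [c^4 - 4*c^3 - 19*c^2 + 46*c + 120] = 4*c^3 - 12*c^2 - 38*c + 46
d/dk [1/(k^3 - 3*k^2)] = 3*(2 - k)/(k^3*(k - 3)^2)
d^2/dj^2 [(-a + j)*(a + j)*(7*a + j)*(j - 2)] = -2*a^2 + 42*a*j - 28*a + 12*j^2 - 12*j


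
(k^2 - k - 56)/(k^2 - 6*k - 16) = (k + 7)/(k + 2)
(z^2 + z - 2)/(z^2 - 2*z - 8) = (z - 1)/(z - 4)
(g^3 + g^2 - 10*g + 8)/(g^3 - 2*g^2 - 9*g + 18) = (g^2 + 3*g - 4)/(g^2 - 9)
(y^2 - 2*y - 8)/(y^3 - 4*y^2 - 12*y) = (y - 4)/(y*(y - 6))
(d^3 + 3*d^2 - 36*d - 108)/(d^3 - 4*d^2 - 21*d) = (d^2 - 36)/(d*(d - 7))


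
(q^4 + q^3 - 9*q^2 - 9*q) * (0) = 0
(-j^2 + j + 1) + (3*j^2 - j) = 2*j^2 + 1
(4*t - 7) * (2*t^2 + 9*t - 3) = 8*t^3 + 22*t^2 - 75*t + 21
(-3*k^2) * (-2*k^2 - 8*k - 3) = 6*k^4 + 24*k^3 + 9*k^2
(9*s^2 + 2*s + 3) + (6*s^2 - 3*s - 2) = 15*s^2 - s + 1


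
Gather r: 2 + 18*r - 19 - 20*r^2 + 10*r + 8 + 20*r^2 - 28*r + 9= 0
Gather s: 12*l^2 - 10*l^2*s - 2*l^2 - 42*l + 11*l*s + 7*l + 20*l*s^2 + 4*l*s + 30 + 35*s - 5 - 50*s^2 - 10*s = 10*l^2 - 35*l + s^2*(20*l - 50) + s*(-10*l^2 + 15*l + 25) + 25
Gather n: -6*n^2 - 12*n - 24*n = -6*n^2 - 36*n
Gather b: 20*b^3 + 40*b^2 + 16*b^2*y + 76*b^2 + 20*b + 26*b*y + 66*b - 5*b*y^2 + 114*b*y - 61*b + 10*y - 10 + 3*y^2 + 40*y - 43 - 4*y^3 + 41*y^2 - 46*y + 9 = 20*b^3 + b^2*(16*y + 116) + b*(-5*y^2 + 140*y + 25) - 4*y^3 + 44*y^2 + 4*y - 44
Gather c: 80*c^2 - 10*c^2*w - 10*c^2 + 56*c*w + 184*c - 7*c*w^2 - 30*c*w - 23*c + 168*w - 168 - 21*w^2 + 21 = c^2*(70 - 10*w) + c*(-7*w^2 + 26*w + 161) - 21*w^2 + 168*w - 147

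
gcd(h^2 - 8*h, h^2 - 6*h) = h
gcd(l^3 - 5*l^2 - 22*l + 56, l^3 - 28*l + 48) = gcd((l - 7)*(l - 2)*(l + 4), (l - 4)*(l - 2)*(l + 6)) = l - 2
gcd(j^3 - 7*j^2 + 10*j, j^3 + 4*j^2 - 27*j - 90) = j - 5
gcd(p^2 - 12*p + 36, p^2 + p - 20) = 1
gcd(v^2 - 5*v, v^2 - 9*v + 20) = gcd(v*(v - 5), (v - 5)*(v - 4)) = v - 5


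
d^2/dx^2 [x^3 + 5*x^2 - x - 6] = 6*x + 10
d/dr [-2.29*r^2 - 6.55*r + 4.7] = -4.58*r - 6.55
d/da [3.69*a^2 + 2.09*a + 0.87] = 7.38*a + 2.09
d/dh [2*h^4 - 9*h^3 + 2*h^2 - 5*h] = 8*h^3 - 27*h^2 + 4*h - 5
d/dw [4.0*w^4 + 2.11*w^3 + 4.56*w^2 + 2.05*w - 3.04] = 16.0*w^3 + 6.33*w^2 + 9.12*w + 2.05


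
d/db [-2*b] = -2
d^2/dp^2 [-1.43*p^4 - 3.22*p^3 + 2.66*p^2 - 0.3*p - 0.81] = -17.16*p^2 - 19.32*p + 5.32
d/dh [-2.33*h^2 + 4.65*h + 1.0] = 4.65 - 4.66*h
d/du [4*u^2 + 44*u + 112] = 8*u + 44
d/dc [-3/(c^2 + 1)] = 6*c/(c^2 + 1)^2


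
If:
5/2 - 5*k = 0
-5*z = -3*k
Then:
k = 1/2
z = 3/10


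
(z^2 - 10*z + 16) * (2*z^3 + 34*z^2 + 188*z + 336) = 2*z^5 + 14*z^4 - 120*z^3 - 1000*z^2 - 352*z + 5376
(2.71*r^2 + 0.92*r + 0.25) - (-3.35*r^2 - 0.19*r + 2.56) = 6.06*r^2 + 1.11*r - 2.31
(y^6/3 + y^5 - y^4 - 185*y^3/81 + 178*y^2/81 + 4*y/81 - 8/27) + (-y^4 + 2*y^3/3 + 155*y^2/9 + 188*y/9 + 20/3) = y^6/3 + y^5 - 2*y^4 - 131*y^3/81 + 1573*y^2/81 + 1696*y/81 + 172/27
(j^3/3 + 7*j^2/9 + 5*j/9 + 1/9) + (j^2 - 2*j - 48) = j^3/3 + 16*j^2/9 - 13*j/9 - 431/9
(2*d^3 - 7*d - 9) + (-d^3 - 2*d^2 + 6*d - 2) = d^3 - 2*d^2 - d - 11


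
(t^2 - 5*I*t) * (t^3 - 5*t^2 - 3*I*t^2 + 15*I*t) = t^5 - 5*t^4 - 8*I*t^4 - 15*t^3 + 40*I*t^3 + 75*t^2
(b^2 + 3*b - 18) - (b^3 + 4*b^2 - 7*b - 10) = -b^3 - 3*b^2 + 10*b - 8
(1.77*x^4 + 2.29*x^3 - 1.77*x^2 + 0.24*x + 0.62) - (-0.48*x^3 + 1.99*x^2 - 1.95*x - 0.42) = 1.77*x^4 + 2.77*x^3 - 3.76*x^2 + 2.19*x + 1.04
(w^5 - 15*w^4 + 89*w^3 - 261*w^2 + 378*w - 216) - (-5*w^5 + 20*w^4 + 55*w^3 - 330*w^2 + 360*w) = 6*w^5 - 35*w^4 + 34*w^3 + 69*w^2 + 18*w - 216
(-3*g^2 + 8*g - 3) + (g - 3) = -3*g^2 + 9*g - 6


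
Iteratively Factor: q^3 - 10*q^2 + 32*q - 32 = (q - 4)*(q^2 - 6*q + 8) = (q - 4)^2*(q - 2)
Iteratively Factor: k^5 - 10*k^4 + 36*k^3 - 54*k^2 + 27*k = (k)*(k^4 - 10*k^3 + 36*k^2 - 54*k + 27) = k*(k - 3)*(k^3 - 7*k^2 + 15*k - 9) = k*(k - 3)^2*(k^2 - 4*k + 3) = k*(k - 3)^2*(k - 1)*(k - 3)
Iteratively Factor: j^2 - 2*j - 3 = (j + 1)*(j - 3)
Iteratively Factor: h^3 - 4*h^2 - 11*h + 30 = (h - 2)*(h^2 - 2*h - 15) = (h - 2)*(h + 3)*(h - 5)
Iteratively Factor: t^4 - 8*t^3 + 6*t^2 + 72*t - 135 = (t - 3)*(t^3 - 5*t^2 - 9*t + 45) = (t - 3)*(t + 3)*(t^2 - 8*t + 15) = (t - 5)*(t - 3)*(t + 3)*(t - 3)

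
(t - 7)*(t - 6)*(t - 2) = t^3 - 15*t^2 + 68*t - 84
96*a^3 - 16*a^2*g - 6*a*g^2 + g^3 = (-6*a + g)*(-4*a + g)*(4*a + g)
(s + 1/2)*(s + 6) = s^2 + 13*s/2 + 3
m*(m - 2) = m^2 - 2*m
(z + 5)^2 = z^2 + 10*z + 25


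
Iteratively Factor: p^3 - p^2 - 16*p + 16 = (p + 4)*(p^2 - 5*p + 4) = (p - 1)*(p + 4)*(p - 4)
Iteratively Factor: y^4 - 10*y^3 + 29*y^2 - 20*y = (y - 5)*(y^3 - 5*y^2 + 4*y) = (y - 5)*(y - 1)*(y^2 - 4*y) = y*(y - 5)*(y - 1)*(y - 4)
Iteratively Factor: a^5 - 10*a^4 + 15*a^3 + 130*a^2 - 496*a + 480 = (a - 5)*(a^4 - 5*a^3 - 10*a^2 + 80*a - 96) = (a - 5)*(a + 4)*(a^3 - 9*a^2 + 26*a - 24) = (a - 5)*(a - 3)*(a + 4)*(a^2 - 6*a + 8) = (a - 5)*(a - 3)*(a - 2)*(a + 4)*(a - 4)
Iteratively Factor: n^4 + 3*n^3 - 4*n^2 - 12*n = (n + 3)*(n^3 - 4*n) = n*(n + 3)*(n^2 - 4) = n*(n - 2)*(n + 3)*(n + 2)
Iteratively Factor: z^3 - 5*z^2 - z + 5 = (z + 1)*(z^2 - 6*z + 5) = (z - 5)*(z + 1)*(z - 1)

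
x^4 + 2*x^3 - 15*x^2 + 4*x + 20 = (x - 2)^2*(x + 1)*(x + 5)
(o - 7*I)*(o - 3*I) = o^2 - 10*I*o - 21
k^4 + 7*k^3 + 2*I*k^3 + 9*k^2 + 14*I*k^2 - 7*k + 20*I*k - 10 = (k + 2)*(k + 5)*(k + I)^2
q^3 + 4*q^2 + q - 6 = (q - 1)*(q + 2)*(q + 3)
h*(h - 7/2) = h^2 - 7*h/2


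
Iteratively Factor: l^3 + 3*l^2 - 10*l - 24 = (l + 2)*(l^2 + l - 12) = (l + 2)*(l + 4)*(l - 3)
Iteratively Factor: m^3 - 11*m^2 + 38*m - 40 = (m - 4)*(m^2 - 7*m + 10) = (m - 5)*(m - 4)*(m - 2)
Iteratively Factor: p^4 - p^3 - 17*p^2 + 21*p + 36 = (p + 4)*(p^3 - 5*p^2 + 3*p + 9) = (p - 3)*(p + 4)*(p^2 - 2*p - 3) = (p - 3)*(p + 1)*(p + 4)*(p - 3)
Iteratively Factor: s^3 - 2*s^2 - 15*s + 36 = (s - 3)*(s^2 + s - 12) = (s - 3)^2*(s + 4)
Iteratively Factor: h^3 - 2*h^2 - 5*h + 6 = (h + 2)*(h^2 - 4*h + 3) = (h - 1)*(h + 2)*(h - 3)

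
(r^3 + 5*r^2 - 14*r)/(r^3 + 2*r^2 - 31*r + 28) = r*(r - 2)/(r^2 - 5*r + 4)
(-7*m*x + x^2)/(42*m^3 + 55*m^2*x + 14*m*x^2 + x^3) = x*(-7*m + x)/(42*m^3 + 55*m^2*x + 14*m*x^2 + x^3)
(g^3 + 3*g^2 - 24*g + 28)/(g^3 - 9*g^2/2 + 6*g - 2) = 2*(g + 7)/(2*g - 1)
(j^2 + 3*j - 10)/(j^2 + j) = (j^2 + 3*j - 10)/(j*(j + 1))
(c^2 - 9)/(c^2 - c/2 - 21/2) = 2*(c - 3)/(2*c - 7)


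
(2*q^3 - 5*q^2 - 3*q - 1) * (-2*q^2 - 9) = -4*q^5 + 10*q^4 - 12*q^3 + 47*q^2 + 27*q + 9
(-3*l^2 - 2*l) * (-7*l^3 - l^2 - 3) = 21*l^5 + 17*l^4 + 2*l^3 + 9*l^2 + 6*l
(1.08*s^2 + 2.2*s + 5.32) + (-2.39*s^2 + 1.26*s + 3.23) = -1.31*s^2 + 3.46*s + 8.55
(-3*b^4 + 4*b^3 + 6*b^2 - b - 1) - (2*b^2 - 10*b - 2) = -3*b^4 + 4*b^3 + 4*b^2 + 9*b + 1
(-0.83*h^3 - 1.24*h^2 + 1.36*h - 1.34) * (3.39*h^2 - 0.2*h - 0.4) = -2.8137*h^5 - 4.0376*h^4 + 5.1904*h^3 - 4.3186*h^2 - 0.276*h + 0.536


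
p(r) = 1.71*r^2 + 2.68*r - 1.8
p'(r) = 3.42*r + 2.68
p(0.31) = -0.80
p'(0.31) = 3.74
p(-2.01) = -0.28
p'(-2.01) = -4.19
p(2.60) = 16.73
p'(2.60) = 11.57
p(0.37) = -0.57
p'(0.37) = 3.95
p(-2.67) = 3.23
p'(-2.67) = -6.45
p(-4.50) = 20.77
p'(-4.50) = -12.71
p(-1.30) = -2.39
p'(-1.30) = -1.77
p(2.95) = 20.99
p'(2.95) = 12.77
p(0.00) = -1.80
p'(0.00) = 2.68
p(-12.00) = 212.28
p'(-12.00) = -38.36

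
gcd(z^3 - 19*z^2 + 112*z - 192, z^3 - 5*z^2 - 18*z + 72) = z - 3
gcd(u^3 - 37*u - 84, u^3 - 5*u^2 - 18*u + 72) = u + 4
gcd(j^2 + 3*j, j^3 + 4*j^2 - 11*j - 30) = 1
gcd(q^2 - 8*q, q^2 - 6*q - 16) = q - 8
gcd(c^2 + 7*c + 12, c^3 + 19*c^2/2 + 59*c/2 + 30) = c^2 + 7*c + 12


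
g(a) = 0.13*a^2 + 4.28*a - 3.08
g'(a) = 0.26*a + 4.28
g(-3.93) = -17.89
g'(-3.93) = 3.26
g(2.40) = 7.94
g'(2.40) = 4.90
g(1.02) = 1.42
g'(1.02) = 4.55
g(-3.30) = -15.79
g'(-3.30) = 3.42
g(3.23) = 12.10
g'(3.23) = 5.12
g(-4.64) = -20.14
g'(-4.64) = 3.07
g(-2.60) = -13.33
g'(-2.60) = 3.60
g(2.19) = 6.92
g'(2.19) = 4.85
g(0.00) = -3.08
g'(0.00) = 4.28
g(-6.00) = -24.08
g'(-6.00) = 2.72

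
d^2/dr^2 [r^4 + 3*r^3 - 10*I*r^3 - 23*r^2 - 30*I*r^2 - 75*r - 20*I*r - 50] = 12*r^2 + r*(18 - 60*I) - 46 - 60*I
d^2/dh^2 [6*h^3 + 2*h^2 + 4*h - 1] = 36*h + 4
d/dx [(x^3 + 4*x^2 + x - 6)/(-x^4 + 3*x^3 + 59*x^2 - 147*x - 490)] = (x^4 + 4*x^3 + 30*x^2 - 460*x - 343)/(x^6 - 10*x^5 - 73*x^4 + 980*x^3 - 49*x^2 - 24010*x + 60025)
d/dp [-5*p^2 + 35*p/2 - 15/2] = 35/2 - 10*p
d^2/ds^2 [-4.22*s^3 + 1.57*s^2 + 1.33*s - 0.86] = 3.14 - 25.32*s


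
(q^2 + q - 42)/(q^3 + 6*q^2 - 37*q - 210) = 1/(q + 5)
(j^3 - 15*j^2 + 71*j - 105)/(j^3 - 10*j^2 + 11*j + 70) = (j - 3)/(j + 2)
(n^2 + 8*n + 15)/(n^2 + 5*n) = (n + 3)/n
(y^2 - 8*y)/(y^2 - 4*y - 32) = y/(y + 4)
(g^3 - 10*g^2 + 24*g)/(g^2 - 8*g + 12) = g*(g - 4)/(g - 2)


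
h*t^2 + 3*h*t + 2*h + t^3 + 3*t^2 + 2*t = (h + t)*(t + 1)*(t + 2)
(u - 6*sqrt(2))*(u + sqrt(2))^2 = u^3 - 4*sqrt(2)*u^2 - 22*u - 12*sqrt(2)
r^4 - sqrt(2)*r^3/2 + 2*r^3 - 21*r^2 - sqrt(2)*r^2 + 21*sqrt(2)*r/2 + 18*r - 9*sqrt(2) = (r - 3)*(r - 1)*(r + 6)*(r - sqrt(2)/2)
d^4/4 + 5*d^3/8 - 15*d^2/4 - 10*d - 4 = (d/4 + 1)*(d - 4)*(d + 1/2)*(d + 2)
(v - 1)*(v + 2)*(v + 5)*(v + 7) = v^4 + 13*v^3 + 45*v^2 + 11*v - 70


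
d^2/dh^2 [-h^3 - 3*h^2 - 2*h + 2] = -6*h - 6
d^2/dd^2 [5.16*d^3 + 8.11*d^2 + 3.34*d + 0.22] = 30.96*d + 16.22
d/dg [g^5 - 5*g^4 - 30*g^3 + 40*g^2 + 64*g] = 5*g^4 - 20*g^3 - 90*g^2 + 80*g + 64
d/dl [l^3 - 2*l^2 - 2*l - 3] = 3*l^2 - 4*l - 2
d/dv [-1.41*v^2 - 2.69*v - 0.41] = -2.82*v - 2.69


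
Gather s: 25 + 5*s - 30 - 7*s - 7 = -2*s - 12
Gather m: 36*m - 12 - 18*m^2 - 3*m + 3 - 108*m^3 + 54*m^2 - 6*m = -108*m^3 + 36*m^2 + 27*m - 9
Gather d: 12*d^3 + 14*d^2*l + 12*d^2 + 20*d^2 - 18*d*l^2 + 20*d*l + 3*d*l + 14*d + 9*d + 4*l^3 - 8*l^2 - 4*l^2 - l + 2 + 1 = 12*d^3 + d^2*(14*l + 32) + d*(-18*l^2 + 23*l + 23) + 4*l^3 - 12*l^2 - l + 3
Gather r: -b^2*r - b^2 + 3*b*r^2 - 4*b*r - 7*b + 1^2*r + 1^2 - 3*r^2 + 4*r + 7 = -b^2 - 7*b + r^2*(3*b - 3) + r*(-b^2 - 4*b + 5) + 8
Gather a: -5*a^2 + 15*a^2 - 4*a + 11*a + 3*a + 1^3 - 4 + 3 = 10*a^2 + 10*a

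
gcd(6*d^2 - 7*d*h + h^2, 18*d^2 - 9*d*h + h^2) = 6*d - h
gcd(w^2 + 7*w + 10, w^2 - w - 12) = 1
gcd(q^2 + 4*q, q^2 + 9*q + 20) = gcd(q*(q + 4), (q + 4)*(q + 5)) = q + 4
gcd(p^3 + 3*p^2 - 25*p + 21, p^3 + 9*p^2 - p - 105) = p^2 + 4*p - 21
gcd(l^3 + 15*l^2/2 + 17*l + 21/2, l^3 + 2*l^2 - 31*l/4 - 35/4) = l^2 + 9*l/2 + 7/2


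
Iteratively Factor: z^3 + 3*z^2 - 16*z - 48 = (z + 4)*(z^2 - z - 12) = (z - 4)*(z + 4)*(z + 3)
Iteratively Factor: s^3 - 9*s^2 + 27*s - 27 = (s - 3)*(s^2 - 6*s + 9) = (s - 3)^2*(s - 3)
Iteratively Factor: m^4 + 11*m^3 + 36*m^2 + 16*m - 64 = (m - 1)*(m^3 + 12*m^2 + 48*m + 64) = (m - 1)*(m + 4)*(m^2 + 8*m + 16) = (m - 1)*(m + 4)^2*(m + 4)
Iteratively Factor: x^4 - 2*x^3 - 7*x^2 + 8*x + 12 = (x - 3)*(x^3 + x^2 - 4*x - 4) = (x - 3)*(x + 1)*(x^2 - 4) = (x - 3)*(x - 2)*(x + 1)*(x + 2)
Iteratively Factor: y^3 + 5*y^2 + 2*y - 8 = (y + 4)*(y^2 + y - 2) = (y - 1)*(y + 4)*(y + 2)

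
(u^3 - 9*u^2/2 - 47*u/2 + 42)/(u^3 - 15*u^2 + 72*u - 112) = (u^2 + 5*u/2 - 6)/(u^2 - 8*u + 16)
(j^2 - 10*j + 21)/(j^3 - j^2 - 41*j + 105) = (j - 7)/(j^2 + 2*j - 35)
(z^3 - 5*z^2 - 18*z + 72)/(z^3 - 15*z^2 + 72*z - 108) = (z + 4)/(z - 6)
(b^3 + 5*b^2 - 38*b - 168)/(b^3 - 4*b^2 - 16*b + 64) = (b^2 + b - 42)/(b^2 - 8*b + 16)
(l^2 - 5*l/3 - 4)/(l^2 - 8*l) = (l^2 - 5*l/3 - 4)/(l*(l - 8))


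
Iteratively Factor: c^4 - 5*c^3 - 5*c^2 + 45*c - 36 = (c - 3)*(c^3 - 2*c^2 - 11*c + 12) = (c - 3)*(c + 3)*(c^2 - 5*c + 4) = (c - 4)*(c - 3)*(c + 3)*(c - 1)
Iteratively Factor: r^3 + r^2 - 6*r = (r - 2)*(r^2 + 3*r) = (r - 2)*(r + 3)*(r)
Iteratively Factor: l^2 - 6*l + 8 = (l - 4)*(l - 2)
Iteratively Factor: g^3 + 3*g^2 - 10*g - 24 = (g + 2)*(g^2 + g - 12) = (g + 2)*(g + 4)*(g - 3)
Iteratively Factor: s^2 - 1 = (s - 1)*(s + 1)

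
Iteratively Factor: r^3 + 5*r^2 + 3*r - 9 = (r + 3)*(r^2 + 2*r - 3) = (r + 3)^2*(r - 1)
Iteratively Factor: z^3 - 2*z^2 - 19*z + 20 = (z - 5)*(z^2 + 3*z - 4) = (z - 5)*(z - 1)*(z + 4)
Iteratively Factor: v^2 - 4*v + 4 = (v - 2)*(v - 2)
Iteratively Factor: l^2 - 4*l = (l - 4)*(l)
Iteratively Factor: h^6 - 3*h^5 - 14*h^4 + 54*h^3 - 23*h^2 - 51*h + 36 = (h - 3)*(h^5 - 14*h^3 + 12*h^2 + 13*h - 12) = (h - 3)*(h - 1)*(h^4 + h^3 - 13*h^2 - h + 12) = (h - 3)*(h - 1)^2*(h^3 + 2*h^2 - 11*h - 12) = (h - 3)^2*(h - 1)^2*(h^2 + 5*h + 4) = (h - 3)^2*(h - 1)^2*(h + 4)*(h + 1)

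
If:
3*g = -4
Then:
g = -4/3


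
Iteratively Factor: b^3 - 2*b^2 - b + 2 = (b + 1)*(b^2 - 3*b + 2) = (b - 2)*(b + 1)*(b - 1)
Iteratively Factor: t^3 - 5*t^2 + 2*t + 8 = (t - 4)*(t^2 - t - 2) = (t - 4)*(t + 1)*(t - 2)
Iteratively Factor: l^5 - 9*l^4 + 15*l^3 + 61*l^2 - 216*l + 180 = (l - 2)*(l^4 - 7*l^3 + l^2 + 63*l - 90) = (l - 3)*(l - 2)*(l^3 - 4*l^2 - 11*l + 30) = (l - 5)*(l - 3)*(l - 2)*(l^2 + l - 6) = (l - 5)*(l - 3)*(l - 2)*(l + 3)*(l - 2)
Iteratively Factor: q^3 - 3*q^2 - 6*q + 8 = (q + 2)*(q^2 - 5*q + 4) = (q - 4)*(q + 2)*(q - 1)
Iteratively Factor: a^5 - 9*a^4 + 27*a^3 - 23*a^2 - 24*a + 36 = (a - 2)*(a^4 - 7*a^3 + 13*a^2 + 3*a - 18) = (a - 2)*(a + 1)*(a^3 - 8*a^2 + 21*a - 18) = (a - 3)*(a - 2)*(a + 1)*(a^2 - 5*a + 6) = (a - 3)*(a - 2)^2*(a + 1)*(a - 3)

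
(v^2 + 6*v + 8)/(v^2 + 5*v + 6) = (v + 4)/(v + 3)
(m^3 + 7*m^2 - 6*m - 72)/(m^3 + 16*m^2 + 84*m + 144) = (m - 3)/(m + 6)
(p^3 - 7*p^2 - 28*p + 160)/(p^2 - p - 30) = (p^2 - 12*p + 32)/(p - 6)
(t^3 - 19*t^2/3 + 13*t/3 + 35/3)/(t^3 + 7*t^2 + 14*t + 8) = (3*t^2 - 22*t + 35)/(3*(t^2 + 6*t + 8))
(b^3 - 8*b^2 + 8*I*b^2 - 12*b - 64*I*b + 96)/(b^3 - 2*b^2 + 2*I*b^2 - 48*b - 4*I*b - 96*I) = (b + 6*I)/(b + 6)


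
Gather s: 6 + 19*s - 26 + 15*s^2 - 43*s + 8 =15*s^2 - 24*s - 12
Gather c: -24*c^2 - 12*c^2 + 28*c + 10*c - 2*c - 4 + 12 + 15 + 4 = -36*c^2 + 36*c + 27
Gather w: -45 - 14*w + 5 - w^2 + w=-w^2 - 13*w - 40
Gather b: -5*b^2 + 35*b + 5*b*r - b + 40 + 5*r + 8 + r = -5*b^2 + b*(5*r + 34) + 6*r + 48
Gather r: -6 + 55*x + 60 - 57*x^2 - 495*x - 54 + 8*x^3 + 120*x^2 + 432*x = 8*x^3 + 63*x^2 - 8*x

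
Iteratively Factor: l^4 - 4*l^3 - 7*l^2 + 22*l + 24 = (l + 1)*(l^3 - 5*l^2 - 2*l + 24) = (l - 4)*(l + 1)*(l^2 - l - 6) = (l - 4)*(l - 3)*(l + 1)*(l + 2)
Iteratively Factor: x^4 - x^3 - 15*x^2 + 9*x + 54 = (x + 3)*(x^3 - 4*x^2 - 3*x + 18) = (x + 2)*(x + 3)*(x^2 - 6*x + 9) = (x - 3)*(x + 2)*(x + 3)*(x - 3)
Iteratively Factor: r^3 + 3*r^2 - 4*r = (r - 1)*(r^2 + 4*r) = r*(r - 1)*(r + 4)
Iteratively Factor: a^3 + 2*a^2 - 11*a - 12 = (a + 1)*(a^2 + a - 12) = (a - 3)*(a + 1)*(a + 4)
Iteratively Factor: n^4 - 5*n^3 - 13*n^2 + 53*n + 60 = (n - 4)*(n^3 - n^2 - 17*n - 15) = (n - 4)*(n + 3)*(n^2 - 4*n - 5) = (n - 4)*(n + 1)*(n + 3)*(n - 5)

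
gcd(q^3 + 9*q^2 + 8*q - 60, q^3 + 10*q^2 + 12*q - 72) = q^2 + 4*q - 12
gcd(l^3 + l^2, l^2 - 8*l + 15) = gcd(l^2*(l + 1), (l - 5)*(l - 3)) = 1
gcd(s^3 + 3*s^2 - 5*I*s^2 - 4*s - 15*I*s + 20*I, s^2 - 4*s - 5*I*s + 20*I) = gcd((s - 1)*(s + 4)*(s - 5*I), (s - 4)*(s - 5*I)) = s - 5*I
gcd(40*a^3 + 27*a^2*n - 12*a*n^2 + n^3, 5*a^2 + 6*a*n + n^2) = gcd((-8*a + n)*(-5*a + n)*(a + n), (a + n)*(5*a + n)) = a + n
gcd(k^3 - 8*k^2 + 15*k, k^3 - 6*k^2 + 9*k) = k^2 - 3*k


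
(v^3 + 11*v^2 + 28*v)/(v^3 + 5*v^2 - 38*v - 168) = v/(v - 6)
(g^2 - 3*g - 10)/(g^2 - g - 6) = (g - 5)/(g - 3)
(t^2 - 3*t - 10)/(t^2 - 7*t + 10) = (t + 2)/(t - 2)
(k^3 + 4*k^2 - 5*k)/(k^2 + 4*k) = (k^2 + 4*k - 5)/(k + 4)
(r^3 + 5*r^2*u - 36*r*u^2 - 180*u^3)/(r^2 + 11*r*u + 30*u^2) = r - 6*u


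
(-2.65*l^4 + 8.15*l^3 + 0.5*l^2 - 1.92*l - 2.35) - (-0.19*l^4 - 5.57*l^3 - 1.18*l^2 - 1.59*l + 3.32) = -2.46*l^4 + 13.72*l^3 + 1.68*l^2 - 0.33*l - 5.67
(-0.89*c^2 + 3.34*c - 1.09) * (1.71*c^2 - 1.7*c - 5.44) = -1.5219*c^4 + 7.2244*c^3 - 2.7003*c^2 - 16.3166*c + 5.9296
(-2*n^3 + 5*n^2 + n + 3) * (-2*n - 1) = 4*n^4 - 8*n^3 - 7*n^2 - 7*n - 3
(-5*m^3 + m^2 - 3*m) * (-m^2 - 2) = 5*m^5 - m^4 + 13*m^3 - 2*m^2 + 6*m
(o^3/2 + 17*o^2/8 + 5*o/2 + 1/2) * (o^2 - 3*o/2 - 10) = o^5/2 + 11*o^4/8 - 91*o^3/16 - 49*o^2/2 - 103*o/4 - 5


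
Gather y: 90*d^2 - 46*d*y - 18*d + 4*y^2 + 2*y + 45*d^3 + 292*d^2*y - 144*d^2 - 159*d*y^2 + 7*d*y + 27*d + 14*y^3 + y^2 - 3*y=45*d^3 - 54*d^2 + 9*d + 14*y^3 + y^2*(5 - 159*d) + y*(292*d^2 - 39*d - 1)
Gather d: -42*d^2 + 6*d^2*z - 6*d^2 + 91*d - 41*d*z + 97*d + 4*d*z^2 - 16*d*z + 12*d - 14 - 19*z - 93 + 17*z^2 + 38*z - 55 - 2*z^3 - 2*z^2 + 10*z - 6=d^2*(6*z - 48) + d*(4*z^2 - 57*z + 200) - 2*z^3 + 15*z^2 + 29*z - 168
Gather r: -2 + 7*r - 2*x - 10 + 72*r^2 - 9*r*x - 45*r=72*r^2 + r*(-9*x - 38) - 2*x - 12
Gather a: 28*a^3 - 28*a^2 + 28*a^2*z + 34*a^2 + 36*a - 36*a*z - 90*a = 28*a^3 + a^2*(28*z + 6) + a*(-36*z - 54)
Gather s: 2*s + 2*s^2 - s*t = 2*s^2 + s*(2 - t)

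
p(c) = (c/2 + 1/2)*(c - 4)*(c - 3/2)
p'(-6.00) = 81.25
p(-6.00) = -187.50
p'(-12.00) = 270.25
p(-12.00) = -1188.00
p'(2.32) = -2.12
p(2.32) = -2.29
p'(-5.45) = 69.33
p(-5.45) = -146.13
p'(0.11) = -0.23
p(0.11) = 3.00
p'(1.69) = -3.07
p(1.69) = -0.59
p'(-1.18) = 7.65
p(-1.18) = -1.25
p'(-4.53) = 51.42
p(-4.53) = -90.78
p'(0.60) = -1.91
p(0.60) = 2.45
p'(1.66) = -3.09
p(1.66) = -0.50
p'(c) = (c/2 + 1/2)*(c - 4) + (c/2 + 1/2)*(c - 3/2) + (c - 4)*(c - 3/2)/2 = 3*c^2/2 - 9*c/2 + 1/4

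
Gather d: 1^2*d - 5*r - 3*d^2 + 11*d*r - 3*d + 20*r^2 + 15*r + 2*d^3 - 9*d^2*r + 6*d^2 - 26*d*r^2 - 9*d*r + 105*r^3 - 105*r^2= 2*d^3 + d^2*(3 - 9*r) + d*(-26*r^2 + 2*r - 2) + 105*r^3 - 85*r^2 + 10*r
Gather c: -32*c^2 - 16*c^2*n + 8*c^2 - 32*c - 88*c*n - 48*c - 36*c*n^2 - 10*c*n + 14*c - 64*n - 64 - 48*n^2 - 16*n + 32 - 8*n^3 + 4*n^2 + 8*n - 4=c^2*(-16*n - 24) + c*(-36*n^2 - 98*n - 66) - 8*n^3 - 44*n^2 - 72*n - 36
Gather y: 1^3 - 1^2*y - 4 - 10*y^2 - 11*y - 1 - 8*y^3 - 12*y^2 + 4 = -8*y^3 - 22*y^2 - 12*y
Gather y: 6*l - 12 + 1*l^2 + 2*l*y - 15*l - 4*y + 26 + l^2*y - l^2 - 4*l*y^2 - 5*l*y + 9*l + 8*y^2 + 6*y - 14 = y^2*(8 - 4*l) + y*(l^2 - 3*l + 2)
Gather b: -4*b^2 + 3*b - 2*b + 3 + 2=-4*b^2 + b + 5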